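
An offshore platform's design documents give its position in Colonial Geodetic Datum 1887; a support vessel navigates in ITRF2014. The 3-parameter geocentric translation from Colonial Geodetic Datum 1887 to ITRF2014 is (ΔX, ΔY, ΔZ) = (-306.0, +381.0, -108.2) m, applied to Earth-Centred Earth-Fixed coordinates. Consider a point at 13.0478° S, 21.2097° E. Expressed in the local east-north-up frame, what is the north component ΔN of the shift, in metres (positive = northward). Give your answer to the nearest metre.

ΔN = -139 m

The local north axis is (−sin φ cos λ, −sin φ sin λ, cos φ), giving ΔN = -64.404 + 31.119 − 105.406 = -138.69 m.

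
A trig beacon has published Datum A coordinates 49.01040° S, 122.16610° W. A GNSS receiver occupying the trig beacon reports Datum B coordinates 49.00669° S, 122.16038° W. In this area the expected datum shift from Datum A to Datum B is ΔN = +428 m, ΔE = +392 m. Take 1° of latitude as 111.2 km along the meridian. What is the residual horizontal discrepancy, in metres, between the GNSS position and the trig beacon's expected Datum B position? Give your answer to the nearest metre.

30 m

Observed coordinate differences: Δφ = +0.00371°, Δλ = +0.00572°.
Converting to metres (1° lat = 111200 m, cos φ = 0.655922): observed ΔN = 412.6 m, observed ΔE = 417.2 m.
Subtracting the expected shift leaves a residual of 412.6 − (428) = -15.4 m north and 417.2 − (392) = 25.2 m east.
Residual distance = √((-15.4)² + 25.2²) = 29.6 m.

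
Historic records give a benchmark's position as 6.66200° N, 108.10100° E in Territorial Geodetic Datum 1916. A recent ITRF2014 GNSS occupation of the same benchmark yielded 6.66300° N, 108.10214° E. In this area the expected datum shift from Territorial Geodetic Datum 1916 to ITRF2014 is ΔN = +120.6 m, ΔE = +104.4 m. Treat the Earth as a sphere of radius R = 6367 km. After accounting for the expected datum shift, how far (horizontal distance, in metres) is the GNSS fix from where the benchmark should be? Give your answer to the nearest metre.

Observed coordinate differences: Δφ = +0.00100°, Δλ = +0.00114°.
Converting to metres (1° lat = 111125 m, cos φ = 0.993248): observed ΔN = 111.1 m, observed ΔE = 125.8 m.
Subtracting the expected shift leaves a residual of 111.1 − (120.6) = -9.5 m north and 125.8 − (104.4) = 21.4 m east.
Residual distance = √((-9.5)² + 21.4²) = 23.4 m.

23 m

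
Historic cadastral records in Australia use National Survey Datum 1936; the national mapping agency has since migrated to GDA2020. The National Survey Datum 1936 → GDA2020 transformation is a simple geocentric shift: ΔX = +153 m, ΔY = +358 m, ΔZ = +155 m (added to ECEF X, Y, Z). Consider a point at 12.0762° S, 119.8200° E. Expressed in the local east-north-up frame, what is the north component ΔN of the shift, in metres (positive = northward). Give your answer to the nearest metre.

The local north axis is (−sin φ cos λ, −sin φ sin λ, cos φ), giving ΔN = -15.918 + 64.981 + 151.570 = 200.63 m.

ΔN = 201 m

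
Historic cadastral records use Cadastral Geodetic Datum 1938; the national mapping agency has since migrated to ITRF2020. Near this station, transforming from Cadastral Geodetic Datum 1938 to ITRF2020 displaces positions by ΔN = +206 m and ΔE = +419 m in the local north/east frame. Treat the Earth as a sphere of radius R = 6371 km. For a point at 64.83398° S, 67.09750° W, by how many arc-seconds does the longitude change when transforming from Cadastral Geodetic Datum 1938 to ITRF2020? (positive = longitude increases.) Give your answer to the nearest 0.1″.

At latitude -64.83398°, cos φ = 0.425243.
One radian of longitude at latitude φ spans R cos φ, so Δλ = ΔE / (R cos φ) = 419.0 / (6371000 × 0.425243) = 1.5466e-04 rad = 31.900″.

Δλ = 31.9″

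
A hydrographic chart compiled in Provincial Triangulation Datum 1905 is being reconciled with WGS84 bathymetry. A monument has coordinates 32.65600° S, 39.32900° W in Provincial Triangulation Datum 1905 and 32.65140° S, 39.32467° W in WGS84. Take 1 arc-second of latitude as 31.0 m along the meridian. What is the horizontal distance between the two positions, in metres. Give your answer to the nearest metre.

Δφ = -32.65140° − -32.65600° = +0.00460°; Δλ = -39.32467° − -39.32900° = +0.00433°.
1° of latitude = 3600 × 31.00 = 111600 m.
ΔN = Δφ × 111600 = 513.4 m; ΔE = Δλ × 111600 × cos(-32.65600°) = +0.00433 × 111600 × 0.841925 = 406.8 m.
Distance = √(ΔE² + ΔN²) = √(406.8² + 513.4²) = 655.0 m.

655 m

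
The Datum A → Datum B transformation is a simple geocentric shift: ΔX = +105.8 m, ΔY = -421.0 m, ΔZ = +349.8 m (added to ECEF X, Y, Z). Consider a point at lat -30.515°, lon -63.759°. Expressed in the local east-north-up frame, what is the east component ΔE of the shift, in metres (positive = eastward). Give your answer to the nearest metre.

At φ = -30.515°, λ = -63.759°: sin φ = -0.507764, cos φ = 0.861496, sin λ = -0.896942, cos λ = 0.442148.
ΔE = −sin λ·ΔX + cos λ·ΔY = −(-0.896942)·(105.8) + (0.442148)·(-421.0) = -91.25 m.

ΔE = -91 m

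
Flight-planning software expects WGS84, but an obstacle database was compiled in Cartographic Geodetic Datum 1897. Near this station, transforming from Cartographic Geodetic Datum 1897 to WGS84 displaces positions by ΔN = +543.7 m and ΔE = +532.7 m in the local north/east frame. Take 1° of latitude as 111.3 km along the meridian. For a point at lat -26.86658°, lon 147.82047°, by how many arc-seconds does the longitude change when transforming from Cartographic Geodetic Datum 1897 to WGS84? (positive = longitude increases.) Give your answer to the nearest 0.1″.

Δλ = 19.3″

At latitude -26.86658°, cos φ = 0.892061.
1° of longitude at this latitude = 111.3 × cos φ = 99.29 km, so Δλ = 532.7 / 99286.4 = 0.0053653° = 19.315″.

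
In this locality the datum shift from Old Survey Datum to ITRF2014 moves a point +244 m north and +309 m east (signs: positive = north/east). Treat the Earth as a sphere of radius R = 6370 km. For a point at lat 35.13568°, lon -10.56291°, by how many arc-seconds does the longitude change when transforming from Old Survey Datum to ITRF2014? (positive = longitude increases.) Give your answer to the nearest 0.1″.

Δλ = 12.2″

At latitude 35.13568°, cos φ = 0.817791.
One radian of longitude at latitude φ spans R cos φ, so Δλ = ΔE / (R cos φ) = 309.0 / (6370000 × 0.817791) = 5.9317e-05 rad = 12.235″.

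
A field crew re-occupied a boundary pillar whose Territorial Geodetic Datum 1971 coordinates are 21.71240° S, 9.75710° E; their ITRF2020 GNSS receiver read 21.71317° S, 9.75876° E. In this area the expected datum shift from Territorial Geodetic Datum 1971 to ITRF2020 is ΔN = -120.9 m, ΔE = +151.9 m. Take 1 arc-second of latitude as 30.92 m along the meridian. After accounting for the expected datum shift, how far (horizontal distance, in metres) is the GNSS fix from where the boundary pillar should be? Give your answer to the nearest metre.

40 m

Observed coordinate differences: Δφ = -0.00077°, Δλ = +0.00166°.
Converting to metres (1° lat = 111312 m, cos φ = 0.929053): observed ΔN = -85.7 m, observed ΔE = 171.7 m.
Subtracting the expected shift leaves a residual of -85.7 − (-120.9) = 35.2 m north and 171.7 − (151.9) = 19.8 m east.
Residual distance = √(35.2² + 19.8²) = 40.4 m.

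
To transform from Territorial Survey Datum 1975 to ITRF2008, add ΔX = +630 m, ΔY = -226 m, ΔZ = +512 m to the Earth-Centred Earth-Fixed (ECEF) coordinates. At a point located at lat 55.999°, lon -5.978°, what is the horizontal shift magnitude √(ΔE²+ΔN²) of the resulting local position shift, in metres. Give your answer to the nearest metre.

299 m

At φ = 55.999°, λ = -5.978°: sin φ = 0.829028, cos φ = 0.559207, sin λ = -0.104147, cos λ = 0.994562.
ΔE = −sin λ·ΔX + cos λ·ΔY = −(-0.104147)·(630) + (0.994562)·(-226) = -159.16 m.
ΔN = −sin φ cos λ·ΔX − sin φ sin λ·ΔY + cos φ·ΔZ = −(0.829028)(0.994562)(630) − (0.829028)(-0.104147)(-226) + (0.559207)(512) = -252.65 m.
Horizontal magnitude = √(ΔE² + ΔN²) = √((-159.16)² + (-252.65)²) = 298.60 m.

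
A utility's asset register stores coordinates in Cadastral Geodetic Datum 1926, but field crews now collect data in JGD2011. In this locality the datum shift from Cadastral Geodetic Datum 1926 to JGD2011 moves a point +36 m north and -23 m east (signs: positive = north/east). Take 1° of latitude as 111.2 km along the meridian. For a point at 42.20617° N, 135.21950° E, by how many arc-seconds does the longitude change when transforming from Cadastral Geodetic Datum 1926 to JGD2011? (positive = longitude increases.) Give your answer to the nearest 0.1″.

At latitude 42.20617°, cos φ = 0.740732.
1° of longitude at this latitude = 111.2 × cos φ = 82.37 km, so Δλ = -23.0 / 82369.4 = -0.0002792° = -1.005″.

Δλ = -1.0″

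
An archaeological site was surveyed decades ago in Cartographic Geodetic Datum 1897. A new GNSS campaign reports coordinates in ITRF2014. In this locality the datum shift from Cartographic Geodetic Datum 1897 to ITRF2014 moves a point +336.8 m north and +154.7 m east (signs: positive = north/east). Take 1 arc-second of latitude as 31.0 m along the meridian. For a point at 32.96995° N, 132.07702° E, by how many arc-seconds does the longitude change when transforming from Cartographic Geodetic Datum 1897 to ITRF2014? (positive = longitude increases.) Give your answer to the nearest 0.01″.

Δλ = 5.95″

At latitude 32.96995°, cos φ = 0.838956.
1″ of longitude at this latitude = 31.00 × cos φ = 26.0076 m, so Δλ = 154.7 / 26.0076 = 5.948″.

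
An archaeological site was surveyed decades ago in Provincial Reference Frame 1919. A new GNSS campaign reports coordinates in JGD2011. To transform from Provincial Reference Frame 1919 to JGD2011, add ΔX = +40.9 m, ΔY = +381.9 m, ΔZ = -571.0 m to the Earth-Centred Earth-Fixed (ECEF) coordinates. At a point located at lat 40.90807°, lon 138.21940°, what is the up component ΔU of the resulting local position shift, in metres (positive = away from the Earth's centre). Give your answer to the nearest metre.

At φ = 40.90807°, λ = 138.21940°: sin φ = 0.654847, cos φ = 0.755761, sin λ = 0.666280, cos λ = -0.745702.
ΔU = cos φ cos λ·ΔX + cos φ sin λ·ΔY + sin φ·ΔZ = (0.755761)(-0.745702)(40.9) + (0.755761)(0.666280)(381.9) + (0.654847)(-571.0) = -204.66 m.

ΔU = -205 m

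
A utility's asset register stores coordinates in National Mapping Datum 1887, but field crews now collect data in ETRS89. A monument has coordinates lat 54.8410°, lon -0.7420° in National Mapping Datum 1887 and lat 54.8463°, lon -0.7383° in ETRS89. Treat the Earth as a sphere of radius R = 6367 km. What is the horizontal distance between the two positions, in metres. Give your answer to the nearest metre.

Δφ = 54.8463° − 54.8410° = +0.0053°; Δλ = -0.7383° − -0.7420° = +0.0037°.
1° along a meridian = πR/180 = 111125 m.
ΔN = Δφ × 111125 = 589.0 m; ΔE = Δλ × 111125 × cos(54.8410°) = +0.0037 × 111125 × 0.575847 = 236.8 m.
Distance = √(ΔE² + ΔN²) = √(236.8² + 589.0²) = 634.8 m.

635 m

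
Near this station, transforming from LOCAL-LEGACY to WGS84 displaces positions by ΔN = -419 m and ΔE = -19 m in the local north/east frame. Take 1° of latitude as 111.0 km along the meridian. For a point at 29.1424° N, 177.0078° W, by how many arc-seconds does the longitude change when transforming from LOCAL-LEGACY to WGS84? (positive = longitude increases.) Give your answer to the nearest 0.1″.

Δλ = -0.7″

At latitude 29.1424°, cos φ = 0.873412.
1° of longitude at this latitude = 111.0 × cos φ = 96.95 km, so Δλ = -19.0 / 96948.7 = -0.0001960° = -0.706″.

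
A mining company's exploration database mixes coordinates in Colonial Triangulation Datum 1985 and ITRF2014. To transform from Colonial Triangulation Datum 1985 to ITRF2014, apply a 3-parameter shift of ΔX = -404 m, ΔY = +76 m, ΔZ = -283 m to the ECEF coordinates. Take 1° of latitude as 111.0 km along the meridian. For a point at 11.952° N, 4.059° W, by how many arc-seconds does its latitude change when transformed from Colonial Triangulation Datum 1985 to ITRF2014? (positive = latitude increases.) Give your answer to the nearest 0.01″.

sin φ = 0.207092, cos φ = 0.978321, sin λ = -0.070784, cos λ = 0.997492.
North component: ΔN = −sin φ cos λ·ΔX − sin φ sin λ·ΔY + cos φ·ΔZ = −(0.207092)(0.997492)(-404) − (0.207092)(-0.070784)(76) + (0.978321)(-283) = -192.30 m.
1° of latitude spans 111000 m, so Δφ = -192.30 / 111000 × 3600 = -6.237″.

Δφ = -6.24″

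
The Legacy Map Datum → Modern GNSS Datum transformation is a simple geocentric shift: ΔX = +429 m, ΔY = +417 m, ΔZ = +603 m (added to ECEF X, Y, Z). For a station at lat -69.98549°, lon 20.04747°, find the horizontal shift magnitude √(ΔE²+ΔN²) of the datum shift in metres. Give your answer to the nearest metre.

The local east axis at (φ, λ) is (−sin λ, cos λ, 0), so ΔE = −sin(20.04747°)·429 + cos(20.04747°)·417 = 244.67 m.
The local north axis is (−sin φ cos λ, −sin φ sin λ, cos φ), giving ΔN = 378.667 + 134.314 + 206.382 = 719.36 m.
Horizontal magnitude = √(ΔE² + ΔN²) = √(244.67² + 719.36²) = 759.83 m.

760 m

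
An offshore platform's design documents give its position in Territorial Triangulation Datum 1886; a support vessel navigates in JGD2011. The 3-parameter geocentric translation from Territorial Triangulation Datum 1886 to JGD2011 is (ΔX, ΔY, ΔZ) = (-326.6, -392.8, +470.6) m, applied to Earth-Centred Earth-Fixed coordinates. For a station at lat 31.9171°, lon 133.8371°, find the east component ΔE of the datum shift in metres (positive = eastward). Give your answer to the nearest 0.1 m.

ΔE = 507.6 m

The local east axis at (φ, λ) is (−sin λ, cos λ, 0), so ΔE = −sin(133.8371°)·(-326.6) + cos(133.8371°)·(-392.8) = 507.64 m.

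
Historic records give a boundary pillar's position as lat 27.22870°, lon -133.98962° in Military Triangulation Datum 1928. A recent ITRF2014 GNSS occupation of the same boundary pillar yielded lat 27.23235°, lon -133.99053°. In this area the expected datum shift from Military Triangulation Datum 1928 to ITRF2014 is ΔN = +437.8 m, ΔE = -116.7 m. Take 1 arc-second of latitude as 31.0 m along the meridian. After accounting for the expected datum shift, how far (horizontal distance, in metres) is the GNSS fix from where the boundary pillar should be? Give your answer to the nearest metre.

Observed coordinate differences: Δφ = +0.00365°, Δλ = -0.00091°.
Converting to metres (1° lat = 111600 m, cos φ = 0.889187): observed ΔN = 407.3 m, observed ΔE = -90.3 m.
Subtracting the expected shift leaves a residual of 407.3 − (437.8) = -30.5 m north and -90.3 − (-116.7) = 26.4 m east.
Residual distance = √((-30.5)² + 26.4²) = 40.3 m.

40 m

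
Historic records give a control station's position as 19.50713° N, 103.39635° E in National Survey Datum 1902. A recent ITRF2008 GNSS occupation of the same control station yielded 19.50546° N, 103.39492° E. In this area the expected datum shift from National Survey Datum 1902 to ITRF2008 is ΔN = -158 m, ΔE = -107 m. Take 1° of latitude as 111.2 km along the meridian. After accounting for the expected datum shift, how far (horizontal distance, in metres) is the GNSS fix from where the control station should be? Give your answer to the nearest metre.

51 m

Observed coordinate differences: Δφ = -0.00167°, Δλ = -0.00143°.
Converting to metres (1° lat = 111200 m, cos φ = 0.942600): observed ΔN = -185.7 m, observed ΔE = -149.9 m.
Subtracting the expected shift leaves a residual of -185.7 − (-158) = -27.7 m north and -149.9 − (-107) = -42.9 m east.
Residual distance = √((-27.7)² + (-42.9)²) = 51.1 m.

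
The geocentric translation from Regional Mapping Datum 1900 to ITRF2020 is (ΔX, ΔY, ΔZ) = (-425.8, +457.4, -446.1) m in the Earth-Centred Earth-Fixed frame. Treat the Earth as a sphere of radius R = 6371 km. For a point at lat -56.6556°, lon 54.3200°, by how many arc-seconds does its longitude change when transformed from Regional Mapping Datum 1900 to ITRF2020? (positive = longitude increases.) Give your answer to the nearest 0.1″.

sin φ = -0.835382, cos φ = 0.549670, sin λ = 0.812287, cos λ = 0.583258.
East component: ΔE = −sin λ·ΔX + cos λ·ΔY = −(0.812287)(-425.8) + (0.583258)(457.4) = 612.65 m.
1° of latitude spans πR/180 = 111195 m; at latitude φ, 1° of longitude spans that × cos φ = 61120.6 m, so Δλ = 612.65 / 61120.6 × 3600 = 36.085″.

Δλ = 36.1″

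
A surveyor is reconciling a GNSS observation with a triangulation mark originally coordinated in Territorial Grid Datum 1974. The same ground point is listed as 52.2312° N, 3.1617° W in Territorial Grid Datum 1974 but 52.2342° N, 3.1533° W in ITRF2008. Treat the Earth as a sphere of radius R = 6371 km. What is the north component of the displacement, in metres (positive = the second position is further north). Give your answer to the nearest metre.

Δφ = 52.2342° − 52.2312° = +0.0030°; Δλ = -3.1533° − -3.1617° = +0.0084°.
1° along a meridian = πR/180 = 111195 m.
ΔN = Δφ × 111195 = 333.6 m; ΔE = Δλ × 111195 × cos(52.2312°) = +0.0084 × 111195 × 0.612477 = 572.1 m.

ΔN = 334 m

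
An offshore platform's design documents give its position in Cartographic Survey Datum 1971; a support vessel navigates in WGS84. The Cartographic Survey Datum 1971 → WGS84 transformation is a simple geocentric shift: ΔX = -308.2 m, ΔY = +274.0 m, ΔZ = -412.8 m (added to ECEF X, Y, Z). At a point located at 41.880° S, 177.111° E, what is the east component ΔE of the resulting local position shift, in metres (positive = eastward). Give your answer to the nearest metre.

At φ = -41.880°, λ = 177.111°: sin φ = -0.667573, cos φ = 0.744545, sin λ = 0.050401, cos λ = -0.998729.
ΔE = −sin λ·ΔX + cos λ·ΔY = −(0.050401)·(-308.2) + (-0.998729)·(274.0) = -258.12 m.

ΔE = -258 m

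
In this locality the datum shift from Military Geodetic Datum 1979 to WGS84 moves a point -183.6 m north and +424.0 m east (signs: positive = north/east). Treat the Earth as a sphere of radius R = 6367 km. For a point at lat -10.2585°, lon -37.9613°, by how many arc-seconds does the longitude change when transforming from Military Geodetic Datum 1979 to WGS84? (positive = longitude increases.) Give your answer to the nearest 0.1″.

Δλ = 14.0″

At latitude -10.2585°, cos φ = 0.984014.
One radian of longitude at latitude φ spans R cos φ, so Δλ = ΔE / (R cos φ) = 424.0 / (6367000 × 0.984014) = 6.7675e-05 rad = 13.959″.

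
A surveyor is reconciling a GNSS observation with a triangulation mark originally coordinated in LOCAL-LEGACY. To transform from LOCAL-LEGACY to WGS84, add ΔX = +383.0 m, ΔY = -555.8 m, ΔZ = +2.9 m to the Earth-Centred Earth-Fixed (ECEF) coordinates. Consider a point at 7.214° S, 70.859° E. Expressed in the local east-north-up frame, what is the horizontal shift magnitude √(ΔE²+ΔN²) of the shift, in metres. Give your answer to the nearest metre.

546 m

The local east axis at (φ, λ) is (−sin λ, cos λ, 0), so ΔE = −sin(70.859°)·383.0 + cos(70.859°)·(-555.8) = -544.07 m.
The local north axis is (−sin φ cos λ, −sin φ sin λ, cos φ), giving ΔN = 15.770 − 65.936 + 2.877 = -47.29 m.
Horizontal magnitude = √(ΔE² + ΔN²) = √((-544.07)² + (-47.29)²) = 546.12 m.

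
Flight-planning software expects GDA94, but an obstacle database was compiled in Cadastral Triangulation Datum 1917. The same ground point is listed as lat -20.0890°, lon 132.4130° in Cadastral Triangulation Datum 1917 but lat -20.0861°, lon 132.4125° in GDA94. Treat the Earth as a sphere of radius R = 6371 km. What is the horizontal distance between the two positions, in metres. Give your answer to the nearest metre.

Δφ = -20.0861° − -20.0890° = +0.0029°; Δλ = 132.4125° − 132.4130° = -0.0005°.
1° along a meridian = πR/180 = 111195 m.
ΔN = Δφ × 111195 = 322.5 m; ΔE = Δλ × 111195 × cos(-20.0890°) = -0.0005 × 111195 × 0.939160 = -52.2 m.
Distance = √(ΔE² + ΔN²) = √((-52.2)² + 322.5²) = 326.7 m.

327 m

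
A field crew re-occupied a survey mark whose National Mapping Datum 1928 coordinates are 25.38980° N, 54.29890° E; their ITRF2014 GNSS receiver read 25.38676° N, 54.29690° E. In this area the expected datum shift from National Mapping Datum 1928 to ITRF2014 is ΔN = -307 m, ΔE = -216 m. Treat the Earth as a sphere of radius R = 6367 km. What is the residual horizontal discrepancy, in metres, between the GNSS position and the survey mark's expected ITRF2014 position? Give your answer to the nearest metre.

34 m

Observed coordinate differences: Δφ = -0.00304°, Δλ = -0.00200°.
Converting to metres (1° lat = 111125 m, cos φ = 0.903412): observed ΔN = -337.8 m, observed ΔE = -200.8 m.
Subtracting the expected shift leaves a residual of -337.8 − (-307) = -30.8 m north and -200.8 − (-216) = 15.2 m east.
Residual distance = √((-30.8)² + 15.2²) = 34.4 m.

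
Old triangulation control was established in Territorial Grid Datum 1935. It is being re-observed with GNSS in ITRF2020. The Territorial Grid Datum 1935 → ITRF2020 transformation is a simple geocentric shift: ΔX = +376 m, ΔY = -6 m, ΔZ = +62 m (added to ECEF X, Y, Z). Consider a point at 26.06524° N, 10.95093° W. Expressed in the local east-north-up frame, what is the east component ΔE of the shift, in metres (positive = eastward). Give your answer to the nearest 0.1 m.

At φ = 26.06524°, λ = -10.95093°: sin φ = 0.439394, cos φ = 0.898294, sin λ = -0.189968, cos λ = 0.981790.
ΔE = −sin λ·ΔX + cos λ·ΔY = −(-0.189968)·(376) + (0.981790)·(-6) = 65.54 m.

ΔE = 65.5 m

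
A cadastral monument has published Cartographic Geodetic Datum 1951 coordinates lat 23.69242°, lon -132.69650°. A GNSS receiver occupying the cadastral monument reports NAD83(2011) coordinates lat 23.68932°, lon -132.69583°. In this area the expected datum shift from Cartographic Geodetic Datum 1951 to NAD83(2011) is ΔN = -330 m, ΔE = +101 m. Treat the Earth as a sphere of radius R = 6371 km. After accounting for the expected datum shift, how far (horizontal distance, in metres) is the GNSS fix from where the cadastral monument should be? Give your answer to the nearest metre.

Observed coordinate differences: Δφ = -0.00310°, Δλ = +0.00067°.
Converting to metres (1° lat = 111195 m, cos φ = 0.915716): observed ΔN = -344.7 m, observed ΔE = 68.2 m.
Subtracting the expected shift leaves a residual of -344.7 − (-330) = -14.7 m north and 68.2 − (101) = -32.8 m east.
Residual distance = √((-14.7)² + (-32.8)²) = 35.9 m.

36 m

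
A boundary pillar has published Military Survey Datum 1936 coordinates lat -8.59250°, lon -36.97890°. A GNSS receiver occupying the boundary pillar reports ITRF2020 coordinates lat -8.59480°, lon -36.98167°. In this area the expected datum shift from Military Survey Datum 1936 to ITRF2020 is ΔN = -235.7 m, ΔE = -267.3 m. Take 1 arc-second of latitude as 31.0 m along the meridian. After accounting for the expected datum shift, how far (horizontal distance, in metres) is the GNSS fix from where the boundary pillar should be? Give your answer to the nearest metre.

44 m

Observed coordinate differences: Δφ = -0.00230°, Δλ = -0.00277°.
Converting to metres (1° lat = 111600 m, cos φ = 0.988776): observed ΔN = -256.7 m, observed ΔE = -305.7 m.
Subtracting the expected shift leaves a residual of -256.7 − (-235.7) = -21.0 m north and -305.7 − (-267.3) = -38.4 m east.
Residual distance = √((-21.0)² + (-38.4)²) = 43.7 m.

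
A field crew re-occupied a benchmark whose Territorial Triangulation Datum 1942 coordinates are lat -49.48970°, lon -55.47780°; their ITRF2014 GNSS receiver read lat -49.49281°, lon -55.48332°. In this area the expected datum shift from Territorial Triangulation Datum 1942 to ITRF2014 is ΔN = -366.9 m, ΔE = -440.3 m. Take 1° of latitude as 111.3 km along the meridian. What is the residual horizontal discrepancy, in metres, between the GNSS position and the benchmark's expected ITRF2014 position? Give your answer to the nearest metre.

46 m

Observed coordinate differences: Δφ = -0.00311°, Δλ = -0.00552°.
Converting to metres (1° lat = 111300 m, cos φ = 0.649585): observed ΔN = -346.1 m, observed ΔE = -399.1 m.
Subtracting the expected shift leaves a residual of -346.1 − (-366.9) = 20.8 m north and -399.1 − (-440.3) = 41.2 m east.
Residual distance = √(20.8² + 41.2²) = 46.1 m.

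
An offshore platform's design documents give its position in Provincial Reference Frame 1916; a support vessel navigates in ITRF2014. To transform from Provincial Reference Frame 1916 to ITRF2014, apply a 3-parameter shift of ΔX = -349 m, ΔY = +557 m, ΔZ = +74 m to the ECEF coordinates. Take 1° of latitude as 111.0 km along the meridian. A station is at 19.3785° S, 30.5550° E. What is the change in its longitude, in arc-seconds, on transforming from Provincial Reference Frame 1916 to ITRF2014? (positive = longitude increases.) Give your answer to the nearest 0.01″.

Δλ = 22.59″

sin φ = -0.331807, cos φ = 0.943347, sin λ = 0.508365, cos λ = 0.861142.
East component: ΔE = −sin λ·ΔX + cos λ·ΔY = −(0.508365)(-349) + (0.861142)(557) = 657.08 m.
1° of latitude spans 111000 m; at latitude φ, 1° of longitude spans that × cos φ = 104711.5 m, so Δλ = 657.08 / 104711.5 × 3600 = 22.590″.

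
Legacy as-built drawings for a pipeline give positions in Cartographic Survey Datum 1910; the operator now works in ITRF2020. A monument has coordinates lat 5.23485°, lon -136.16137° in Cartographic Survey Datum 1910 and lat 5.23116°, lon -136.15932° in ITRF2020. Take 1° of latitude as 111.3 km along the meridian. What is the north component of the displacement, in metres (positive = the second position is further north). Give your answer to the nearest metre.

Δφ = 5.23116° − 5.23485° = -0.00369°; Δλ = -136.15932° − -136.16137° = +0.00205°.
ΔN = Δφ × 111300 = -410.7 m; ΔE = Δλ × 111300 × cos(5.23485°) = +0.00205 × 111300 × 0.995829 = 227.2 m.

ΔN = -411 m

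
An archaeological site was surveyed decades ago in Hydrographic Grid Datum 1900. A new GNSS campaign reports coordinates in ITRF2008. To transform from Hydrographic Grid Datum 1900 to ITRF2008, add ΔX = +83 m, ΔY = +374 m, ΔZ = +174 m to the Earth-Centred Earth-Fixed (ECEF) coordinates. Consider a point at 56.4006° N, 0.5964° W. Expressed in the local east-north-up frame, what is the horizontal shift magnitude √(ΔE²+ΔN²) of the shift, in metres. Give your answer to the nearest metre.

376 m

The local east axis at (φ, λ) is (−sin λ, cos λ, 0), so ΔE = −sin(-0.5964°)·83 + cos(-0.5964°)·374 = 374.84 m.
The local north axis is (−sin φ cos λ, −sin φ sin λ, cos φ), giving ΔN = -69.129 + 3.243 + 96.289 = 30.40 m.
Horizontal magnitude = √(ΔE² + ΔN²) = √(374.84² + 30.40²) = 376.07 m.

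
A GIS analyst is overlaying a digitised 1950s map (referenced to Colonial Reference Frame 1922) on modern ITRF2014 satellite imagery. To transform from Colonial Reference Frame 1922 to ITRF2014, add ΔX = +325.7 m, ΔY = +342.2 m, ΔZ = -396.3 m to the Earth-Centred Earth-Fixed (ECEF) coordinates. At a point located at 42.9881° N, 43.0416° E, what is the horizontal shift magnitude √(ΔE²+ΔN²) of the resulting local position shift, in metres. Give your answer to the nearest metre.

The local east axis at (φ, λ) is (−sin λ, cos λ, 0), so ΔE = −sin(43.0416°)·325.7 + cos(43.0416°)·342.2 = 27.80 m.
The local north axis is (−sin φ cos λ, −sin φ sin λ, cos φ), giving ΔN = -162.307 − 159.253 − 289.892 = -611.45 m.
Horizontal magnitude = √(ΔE² + ΔN²) = √(27.80² + (-611.45)²) = 612.08 m.

612 m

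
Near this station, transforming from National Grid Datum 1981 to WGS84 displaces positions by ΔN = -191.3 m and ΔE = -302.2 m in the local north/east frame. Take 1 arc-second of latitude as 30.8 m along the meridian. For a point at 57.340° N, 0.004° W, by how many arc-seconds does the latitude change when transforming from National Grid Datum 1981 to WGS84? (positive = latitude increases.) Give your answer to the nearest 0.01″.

1″ of latitude = 30.80 m, so Δφ = -191.3 / 30.80 = -6.211″.

Δφ = -6.21″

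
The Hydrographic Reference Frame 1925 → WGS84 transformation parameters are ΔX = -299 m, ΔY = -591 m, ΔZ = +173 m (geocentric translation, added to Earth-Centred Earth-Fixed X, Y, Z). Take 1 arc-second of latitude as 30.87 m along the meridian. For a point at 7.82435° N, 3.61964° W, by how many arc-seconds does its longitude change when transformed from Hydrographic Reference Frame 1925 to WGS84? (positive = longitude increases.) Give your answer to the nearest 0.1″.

Δλ = -19.9″

sin φ = 0.136137, cos φ = 0.990690, sin λ = -0.063133, cos λ = 0.998005.
East component: ΔE = −sin λ·ΔX + cos λ·ΔY = −(-0.063133)(-299) + (0.998005)(-591) = -608.70 m.
1° of latitude spans 3600 × 30.87 = 111132 m; at latitude φ, 1° of longitude spans that × cos φ = 110097.4 m, so Δλ = -608.70 / 110097.4 × 3600 = -19.903″.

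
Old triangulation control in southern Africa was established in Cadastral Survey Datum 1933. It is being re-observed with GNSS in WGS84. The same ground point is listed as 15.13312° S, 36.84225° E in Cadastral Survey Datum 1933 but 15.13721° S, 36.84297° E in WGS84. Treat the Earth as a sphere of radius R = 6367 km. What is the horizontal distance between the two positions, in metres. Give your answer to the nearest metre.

Δφ = -15.13721° − -15.13312° = -0.00409°; Δλ = 36.84297° − 36.84225° = +0.00072°.
1° along a meridian = πR/180 = 111125 m.
ΔN = Δφ × 111125 = -454.5 m; ΔE = Δλ × 111125 × cos(-15.13312°) = +0.00072 × 111125 × 0.965322 = 77.2 m.
Distance = √(ΔE² + ΔN²) = √(77.2² + (-454.5)²) = 461.0 m.

461 m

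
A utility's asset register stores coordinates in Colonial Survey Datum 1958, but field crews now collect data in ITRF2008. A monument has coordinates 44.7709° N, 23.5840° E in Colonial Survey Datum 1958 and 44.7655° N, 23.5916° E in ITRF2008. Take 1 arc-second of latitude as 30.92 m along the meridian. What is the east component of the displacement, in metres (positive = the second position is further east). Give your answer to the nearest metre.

ΔE = 601 m

Δφ = 44.7655° − 44.7709° = -0.0054°; Δλ = 23.5916° − 23.5840° = +0.0076°.
1° of latitude = 3600 × 30.92 = 111312 m.
ΔN = Δφ × 111312 = -601.1 m; ΔE = Δλ × 111312 × cos(44.7709°) = +0.0076 × 111312 × 0.709929 = 600.6 m.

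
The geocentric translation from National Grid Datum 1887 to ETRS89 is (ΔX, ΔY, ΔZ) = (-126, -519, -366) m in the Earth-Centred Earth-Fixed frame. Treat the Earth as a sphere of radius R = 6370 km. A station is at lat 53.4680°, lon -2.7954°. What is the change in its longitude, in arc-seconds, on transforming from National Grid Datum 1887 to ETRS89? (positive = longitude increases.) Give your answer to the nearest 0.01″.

Δλ = -28.53″

sin φ = 0.803525, cos φ = 0.595272, sin λ = -0.048770, cos λ = 0.998810.
East component: ΔE = −sin λ·ΔX + cos λ·ΔY = −(-0.048770)(-126) + (0.998810)(-519) = -524.53 m.
1° of latitude spans πR/180 = 111177 m; at latitude φ, 1° of longitude spans that × cos φ = 66180.8 m, so Δλ = -524.53 / 66180.8 × 3600 = -28.532″.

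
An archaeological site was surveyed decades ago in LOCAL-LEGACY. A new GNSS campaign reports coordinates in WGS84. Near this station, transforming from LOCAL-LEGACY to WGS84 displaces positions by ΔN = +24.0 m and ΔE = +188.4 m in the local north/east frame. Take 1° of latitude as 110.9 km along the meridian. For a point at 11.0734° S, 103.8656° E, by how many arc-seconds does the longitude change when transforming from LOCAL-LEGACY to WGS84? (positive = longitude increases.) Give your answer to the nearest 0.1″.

Δλ = 6.2″

At latitude -11.0734°, cos φ = 0.981382.
1° of longitude at this latitude = 110.9 × cos φ = 108.84 km, so Δλ = 188.4 / 108835.3 = 0.0017311° = 6.232″.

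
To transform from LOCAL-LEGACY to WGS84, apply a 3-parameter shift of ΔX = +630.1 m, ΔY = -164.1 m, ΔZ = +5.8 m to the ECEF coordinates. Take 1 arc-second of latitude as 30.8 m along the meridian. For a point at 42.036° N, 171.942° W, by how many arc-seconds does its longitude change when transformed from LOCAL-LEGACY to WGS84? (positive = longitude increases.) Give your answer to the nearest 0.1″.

sin φ = 0.669597, cos φ = 0.742724, sin λ = -0.140175, cos λ = -0.990127.
East component: ΔE = −sin λ·ΔX + cos λ·ΔY = −(-0.140175)(630.1) + (-0.990127)(-164.1) = 250.80 m.
1° of latitude spans 3600 × 30.80 = 110880 m; at latitude φ, 1° of longitude spans that × cos φ = 82353.3 m, so Δλ = 250.80 / 82353.3 × 3600 = 10.964″.

Δλ = 11.0″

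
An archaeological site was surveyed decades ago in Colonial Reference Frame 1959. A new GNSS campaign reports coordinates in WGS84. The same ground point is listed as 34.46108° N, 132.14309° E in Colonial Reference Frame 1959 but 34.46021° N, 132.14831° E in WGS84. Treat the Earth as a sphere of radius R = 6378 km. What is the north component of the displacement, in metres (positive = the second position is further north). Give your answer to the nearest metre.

Δφ = 34.46021° − 34.46108° = -0.00087°; Δλ = 132.14831° − 132.14309° = +0.00522°.
1° along a meridian = πR/180 = 111317 m.
ΔN = Δφ × 111317 = -96.8 m; ΔE = Δλ × 111317 × cos(34.46108°) = +0.00522 × 111317 × 0.824511 = 479.1 m.

ΔN = -97 m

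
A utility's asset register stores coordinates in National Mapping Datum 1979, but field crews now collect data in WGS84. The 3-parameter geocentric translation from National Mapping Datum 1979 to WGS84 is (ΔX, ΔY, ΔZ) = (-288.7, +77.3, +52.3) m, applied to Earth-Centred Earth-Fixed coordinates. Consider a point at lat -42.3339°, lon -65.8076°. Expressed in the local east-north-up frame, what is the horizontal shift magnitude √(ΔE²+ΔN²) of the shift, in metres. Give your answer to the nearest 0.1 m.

The local east axis at (φ, λ) is (−sin λ, cos λ, 0), so ΔE = −sin(-65.8076°)·(-288.7) + cos(-65.8076°)·77.3 = -231.67 m.
The local north axis is (−sin φ cos λ, −sin φ sin λ, cos φ), giving ΔN = -79.676 − 47.486 + 38.662 = -88.50 m.
Horizontal magnitude = √(ΔE² + ΔN²) = √((-231.67)² + (-88.50)²) = 248.00 m.

248.0 m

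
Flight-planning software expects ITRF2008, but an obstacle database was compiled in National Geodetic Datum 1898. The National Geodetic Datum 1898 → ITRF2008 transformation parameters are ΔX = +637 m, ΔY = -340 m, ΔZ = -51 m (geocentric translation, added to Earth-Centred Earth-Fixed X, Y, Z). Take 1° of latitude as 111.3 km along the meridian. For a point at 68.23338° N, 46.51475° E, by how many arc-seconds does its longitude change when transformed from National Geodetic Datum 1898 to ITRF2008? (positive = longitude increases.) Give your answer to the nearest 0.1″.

Δλ = -60.7″

sin φ = 0.928702, cos φ = 0.370827, sin λ = 0.725552, cos λ = 0.688168.
East component: ΔE = −sin λ·ΔX + cos λ·ΔY = −(0.725552)(637) + (0.688168)(-340) = -696.15 m.
1° of latitude spans 111300 m; at latitude φ, 1° of longitude spans that × cos φ = 41273.0 m, so Δλ = -696.15 / 41273.0 × 3600 = -60.721″.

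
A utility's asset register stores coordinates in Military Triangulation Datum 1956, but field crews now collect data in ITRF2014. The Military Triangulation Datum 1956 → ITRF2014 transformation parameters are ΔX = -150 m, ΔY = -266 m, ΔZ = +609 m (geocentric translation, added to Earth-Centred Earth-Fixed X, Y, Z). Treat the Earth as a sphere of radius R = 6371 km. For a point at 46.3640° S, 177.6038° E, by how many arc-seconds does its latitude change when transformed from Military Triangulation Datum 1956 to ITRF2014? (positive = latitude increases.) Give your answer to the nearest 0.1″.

Δφ = 16.9″

sin φ = -0.723738, cos φ = 0.690074, sin λ = 0.041809, cos λ = -0.999126.
North component: ΔN = −sin φ cos λ·ΔX − sin φ sin λ·ΔY + cos φ·ΔZ = −(-0.723738)(-0.999126)(-150) − (-0.723738)(0.041809)(-266) + (0.690074)(609) = 520.67 m.
1° of latitude spans πR/180 = 111195 m, so Δφ = 520.67 / 111195 × 3600 = 16.857″.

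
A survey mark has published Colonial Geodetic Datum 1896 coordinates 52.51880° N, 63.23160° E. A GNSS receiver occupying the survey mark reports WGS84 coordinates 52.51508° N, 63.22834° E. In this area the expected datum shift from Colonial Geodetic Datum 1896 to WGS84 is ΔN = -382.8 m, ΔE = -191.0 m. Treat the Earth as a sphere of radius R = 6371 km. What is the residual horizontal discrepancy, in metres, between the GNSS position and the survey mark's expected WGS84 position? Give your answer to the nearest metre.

Observed coordinate differences: Δφ = -0.00372°, Δλ = -0.00326°.
Converting to metres (1° lat = 111195 m, cos φ = 0.608501): observed ΔN = -413.6 m, observed ΔE = -220.6 m.
Subtracting the expected shift leaves a residual of -413.6 − (-382.8) = -30.8 m north and -220.6 − (-191.0) = -29.6 m east.
Residual distance = √((-30.8)² + (-29.6)²) = 42.7 m.

43 m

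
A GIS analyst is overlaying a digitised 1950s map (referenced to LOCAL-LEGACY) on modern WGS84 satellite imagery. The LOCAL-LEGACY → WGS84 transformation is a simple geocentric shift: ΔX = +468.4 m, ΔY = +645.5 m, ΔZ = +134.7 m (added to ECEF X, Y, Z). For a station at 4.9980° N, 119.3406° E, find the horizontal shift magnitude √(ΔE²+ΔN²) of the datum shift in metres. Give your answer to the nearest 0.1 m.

732.2 m

At φ = 4.9980°, λ = 119.3406°: sin φ = 0.087121, cos φ = 0.996198, sin λ = 0.871722, cos λ = -0.490000.
ΔE = −sin λ·ΔX + cos λ·ΔY = −(0.871722)·(468.4) + (-0.490000)·(645.5) = -724.61 m.
ΔN = −sin φ cos λ·ΔX − sin φ sin λ·ΔY + cos φ·ΔZ = −(0.087121)(-0.490000)(468.4) − (0.087121)(0.871722)(645.5) + (0.996198)(134.7) = 105.16 m.
Horizontal magnitude = √(ΔE² + ΔN²) = √((-724.61)² + 105.16²) = 732.20 m.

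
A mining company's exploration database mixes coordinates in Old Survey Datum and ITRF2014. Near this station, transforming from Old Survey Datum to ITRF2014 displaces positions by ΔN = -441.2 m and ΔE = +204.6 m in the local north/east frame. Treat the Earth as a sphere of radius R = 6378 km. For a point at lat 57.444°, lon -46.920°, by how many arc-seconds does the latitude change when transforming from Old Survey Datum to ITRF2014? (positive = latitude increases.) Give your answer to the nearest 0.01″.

Δφ = -14.27″

On a sphere of radius R, 1 rad of latitude = R, so Δφ = ΔN / R = -441.2 / 6378000 = -6.9175e-05 rad = -14.268″.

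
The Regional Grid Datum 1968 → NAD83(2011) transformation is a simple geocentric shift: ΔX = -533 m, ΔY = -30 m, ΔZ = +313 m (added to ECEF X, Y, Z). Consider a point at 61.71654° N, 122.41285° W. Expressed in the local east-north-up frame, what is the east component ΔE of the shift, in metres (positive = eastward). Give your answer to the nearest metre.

At φ = 61.71654°, λ = -122.41285°: sin φ = 0.880614, cos φ = 0.473834, sin λ = -0.844208, cos λ = -0.536016.
ΔE = −sin λ·ΔX + cos λ·ΔY = −(-0.844208)·(-533) + (-0.536016)·(-30) = -433.88 m.

ΔE = -434 m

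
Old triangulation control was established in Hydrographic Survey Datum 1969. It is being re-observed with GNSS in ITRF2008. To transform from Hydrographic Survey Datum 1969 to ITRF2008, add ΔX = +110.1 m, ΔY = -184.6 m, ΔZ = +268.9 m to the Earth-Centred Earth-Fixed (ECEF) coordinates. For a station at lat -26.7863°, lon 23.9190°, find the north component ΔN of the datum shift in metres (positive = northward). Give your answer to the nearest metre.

ΔN = 252 m

The local north axis is (−sin φ cos λ, −sin φ sin λ, cos φ), giving ΔN = 45.357 − 33.730 + 240.045 = 251.67 m.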